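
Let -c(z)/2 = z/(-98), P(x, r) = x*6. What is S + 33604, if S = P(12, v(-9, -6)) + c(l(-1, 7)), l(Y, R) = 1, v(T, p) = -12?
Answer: 1650125/49 ≈ 33676.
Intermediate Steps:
P(x, r) = 6*x
c(z) = z/49 (c(z) = -2*z/(-98) = -2*z*(-1)/98 = -(-1)*z/49 = z/49)
S = 3529/49 (S = 6*12 + (1/49)*1 = 72 + 1/49 = 3529/49 ≈ 72.020)
S + 33604 = 3529/49 + 33604 = 1650125/49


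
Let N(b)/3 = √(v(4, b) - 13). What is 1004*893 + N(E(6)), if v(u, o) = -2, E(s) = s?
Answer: 896572 + 3*I*√15 ≈ 8.9657e+5 + 11.619*I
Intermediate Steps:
N(b) = 3*I*√15 (N(b) = 3*√(-2 - 13) = 3*√(-15) = 3*(I*√15) = 3*I*√15)
1004*893 + N(E(6)) = 1004*893 + 3*I*√15 = 896572 + 3*I*√15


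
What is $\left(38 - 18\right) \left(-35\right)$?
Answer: $-700$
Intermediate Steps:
$\left(38 - 18\right) \left(-35\right) = 20 \left(-35\right) = -700$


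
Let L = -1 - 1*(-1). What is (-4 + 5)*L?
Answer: 0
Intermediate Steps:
L = 0 (L = -1 + 1 = 0)
(-4 + 5)*L = (-4 + 5)*0 = 1*0 = 0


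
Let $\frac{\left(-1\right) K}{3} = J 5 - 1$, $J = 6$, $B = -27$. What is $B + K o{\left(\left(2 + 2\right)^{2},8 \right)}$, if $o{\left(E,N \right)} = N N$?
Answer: $-5595$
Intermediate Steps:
$o{\left(E,N \right)} = N^{2}$
$K = -87$ ($K = - 3 \left(6 \cdot 5 - 1\right) = - 3 \left(30 - 1\right) = \left(-3\right) 29 = -87$)
$B + K o{\left(\left(2 + 2\right)^{2},8 \right)} = -27 - 87 \cdot 8^{2} = -27 - 5568 = -5595$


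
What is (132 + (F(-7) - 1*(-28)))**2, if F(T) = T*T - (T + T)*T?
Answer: 12321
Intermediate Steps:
F(T) = -T**2 (F(T) = T**2 - 2*T*T = T**2 - 2*T**2 = -T**2)
(132 + (F(-7) - 1*(-28)))**2 = (132 + (-1*(-7)**2 - 1*(-28)))**2 = (132 + (-1*49 + 28))**2 = (132 + (-49 + 28))**2 = (132 - 21)**2 = 111**2 = 12321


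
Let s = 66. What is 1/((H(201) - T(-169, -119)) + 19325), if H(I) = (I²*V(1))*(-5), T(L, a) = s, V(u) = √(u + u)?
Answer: -19259/81241130969 - 202005*√2/81241130969 ≈ -3.7535e-6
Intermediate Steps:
V(u) = √2*√u (V(u) = √(2*u) = √2*√u)
T(L, a) = 66
H(I) = -5*√2*I² (H(I) = (I²*(√2*√1))*(-5) = (I²*(√2*1))*(-5) = (I²*√2)*(-5) = (√2*I²)*(-5) = -5*√2*I²)
1/((H(201) - T(-169, -119)) + 19325) = 1/((-5*√2*201² - 1*66) + 19325) = 1/((-5*√2*40401 - 66) + 19325) = 1/((-202005*√2 - 66) + 19325) = 1/((-66 - 202005*√2) + 19325) = 1/(19259 - 202005*√2)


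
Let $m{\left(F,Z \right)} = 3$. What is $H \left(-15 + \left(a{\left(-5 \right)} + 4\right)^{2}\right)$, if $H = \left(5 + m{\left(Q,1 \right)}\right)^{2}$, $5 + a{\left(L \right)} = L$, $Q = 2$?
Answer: $1344$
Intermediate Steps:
$a{\left(L \right)} = -5 + L$
$H = 64$ ($H = \left(5 + 3\right)^{2} = 8^{2} = 64$)
$H \left(-15 + \left(a{\left(-5 \right)} + 4\right)^{2}\right) = 64 \left(-15 + \left(\left(-5 - 5\right) + 4\right)^{2}\right) = 64 \left(-15 + \left(-10 + 4\right)^{2}\right) = 64 \left(-15 + \left(-6\right)^{2}\right) = 64 \left(-15 + 36\right) = 64 \cdot 21 = 1344$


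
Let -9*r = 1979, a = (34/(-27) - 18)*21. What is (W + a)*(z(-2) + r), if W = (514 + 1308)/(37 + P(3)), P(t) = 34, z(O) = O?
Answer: 483357874/5751 ≈ 84048.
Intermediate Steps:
a = -3640/9 (a = (34*(-1/27) - 18)*21 = (-34/27 - 18)*21 = -520/27*21 = -3640/9 ≈ -404.44)
r = -1979/9 (r = -⅑*1979 = -1979/9 ≈ -219.89)
W = 1822/71 (W = (514 + 1308)/(37 + 34) = 1822/71 ≈ 25.662)
(W + a)*(z(-2) + r) = (1822/71 - 3640/9)*(-2 - 1979/9) = -242042/639*(-1997/9) = 483357874/5751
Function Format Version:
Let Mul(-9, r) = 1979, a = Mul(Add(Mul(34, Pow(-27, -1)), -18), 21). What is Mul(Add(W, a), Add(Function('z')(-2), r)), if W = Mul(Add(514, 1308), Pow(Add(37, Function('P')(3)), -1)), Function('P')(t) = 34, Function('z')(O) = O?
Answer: Rational(483357874, 5751) ≈ 84048.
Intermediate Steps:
a = Rational(-3640, 9) (a = Mul(Add(Mul(34, Rational(-1, 27)), -18), 21) = Mul(Add(Rational(-34, 27), -18), 21) = Mul(Rational(-520, 27), 21) = Rational(-3640, 9) ≈ -404.44)
r = Rational(-1979, 9) (r = Mul(Rational(-1, 9), 1979) = Rational(-1979, 9) ≈ -219.89)
W = Rational(1822, 71) (W = Mul(Add(514, 1308), Pow(Add(37, 34), -1)) = Mul(1822, Pow(71, -1)) = Mul(1822, Rational(1, 71)) = Rational(1822, 71) ≈ 25.662)
Mul(Add(W, a), Add(Function('z')(-2), r)) = Mul(Add(Rational(1822, 71), Rational(-3640, 9)), Add(-2, Rational(-1979, 9))) = Mul(Rational(-242042, 639), Rational(-1997, 9)) = Rational(483357874, 5751)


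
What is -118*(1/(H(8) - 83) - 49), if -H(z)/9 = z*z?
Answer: 3810456/659 ≈ 5782.2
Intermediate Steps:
H(z) = -9*z² (H(z) = -9*z*z = -9*z²)
-118*(1/(H(8) - 83) - 49) = -118*(1/(-9*8² - 83) - 49) = -118*(1/(-9*64 - 83) - 49) = -118*(1/(-576 - 83) - 49) = -118*(1/(-659) - 49) = -118*(-1/659 - 49) = -118*(-32292/659) = 3810456/659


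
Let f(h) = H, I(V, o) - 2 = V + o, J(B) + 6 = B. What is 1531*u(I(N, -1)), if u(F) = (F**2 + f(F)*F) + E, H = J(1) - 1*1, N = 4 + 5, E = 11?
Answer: 78081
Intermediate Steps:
J(B) = -6 + B
N = 9
H = -6 (H = (-6 + 1) - 1*1 = -5 - 1 = -6)
I(V, o) = 2 + V + o (I(V, o) = 2 + (V + o) = 2 + V + o)
f(h) = -6
u(F) = 11 + F**2 - 6*F (u(F) = (F**2 - 6*F) + 11 = 11 + F**2 - 6*F)
1531*u(I(N, -1)) = 1531*(11 + (2 + 9 - 1)**2 - 6*(2 + 9 - 1)) = 1531*(11 + 10**2 - 6*10) = 1531*(11 + 100 - 60) = 1531*51 = 78081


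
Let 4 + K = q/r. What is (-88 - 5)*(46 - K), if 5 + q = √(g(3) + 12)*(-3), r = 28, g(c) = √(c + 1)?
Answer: -130665/28 - 279*√14/28 ≈ -4703.9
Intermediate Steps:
g(c) = √(1 + c)
q = -5 - 3*√14 (q = -5 + √(√(1 + 3) + 12)*(-3) = -5 + √(√4 + 12)*(-3) = -5 + √(2 + 12)*(-3) = -5 + √14*(-3) = -5 - 3*√14 ≈ -16.225)
K = -117/28 - 3*√14/28 (K = -4 + (-5 - 3*√14)/28 = -4 + (-5 - 3*√14)*(1/28) = -4 + (-5/28 - 3*√14/28) = -117/28 - 3*√14/28 ≈ -4.5795)
(-88 - 5)*(46 - K) = (-88 - 5)*(46 - (-117/28 - 3*√14/28)) = -93*(46 + (117/28 + 3*√14/28)) = -93*(1405/28 + 3*√14/28) = -130665/28 - 279*√14/28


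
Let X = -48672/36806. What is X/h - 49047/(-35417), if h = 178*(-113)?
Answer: 9077999244693/6554941915907 ≈ 1.3849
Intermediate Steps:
X = -24336/18403 (X = -48672*1/36806 = -24336/18403 ≈ -1.3224)
h = -20114
X/h - 49047/(-35417) = -24336/18403/(-20114) - 49047/(-35417) = -24336/18403*(-1/20114) - 49047*(-1/35417) = 12168/185078971 + 49047/35417 = 9077999244693/6554941915907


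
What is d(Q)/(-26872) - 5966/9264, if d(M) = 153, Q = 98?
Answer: -2527121/3889722 ≈ -0.64969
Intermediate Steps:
d(Q)/(-26872) - 5966/9264 = 153/(-26872) - 5966/9264 = 153*(-1/26872) - 5966*1/9264 = -153/26872 - 2983/4632 = -2527121/3889722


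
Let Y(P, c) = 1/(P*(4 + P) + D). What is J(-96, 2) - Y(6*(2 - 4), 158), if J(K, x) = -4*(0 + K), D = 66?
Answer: 62207/162 ≈ 383.99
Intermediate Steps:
J(K, x) = -4*K
Y(P, c) = 1/(66 + P*(4 + P)) (Y(P, c) = 1/(P*(4 + P) + 66) = 1/(66 + P*(4 + P)))
J(-96, 2) - Y(6*(2 - 4), 158) = -4*(-96) - 1/(66 + (6*(2 - 4))**2 + 4*(6*(2 - 4))) = 384 - 1/(66 + (6*(-2))**2 + 4*(6*(-2))) = 384 - 1/(66 + (-12)**2 + 4*(-12)) = 384 - 1/(66 + 144 - 48) = 384 - 1/162 = 62207/162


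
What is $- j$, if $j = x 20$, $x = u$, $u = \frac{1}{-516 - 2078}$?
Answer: $\frac{10}{1297} \approx 0.0077101$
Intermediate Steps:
$u = - \frac{1}{2594}$ ($u = \frac{1}{-2594} = - \frac{1}{2594} \approx -0.00038551$)
$x = - \frac{1}{2594} \approx -0.00038551$
$j = - \frac{10}{1297}$ ($j = \left(- \frac{1}{2594}\right) 20 = - \frac{10}{1297} \approx -0.0077101$)
$- j = \left(-1\right) \left(- \frac{10}{1297}\right) = \frac{10}{1297}$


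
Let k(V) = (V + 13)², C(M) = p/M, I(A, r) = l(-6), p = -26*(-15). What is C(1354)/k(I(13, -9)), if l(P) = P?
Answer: 195/33173 ≈ 0.0058783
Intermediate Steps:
p = 390
I(A, r) = -6
C(M) = 390/M
k(V) = (13 + V)²
C(1354)/k(I(13, -9)) = (390/1354)/((13 - 6)²) = (390*(1/1354))/(7²) = (195/677)/49 = (195/677)*(1/49) = 195/33173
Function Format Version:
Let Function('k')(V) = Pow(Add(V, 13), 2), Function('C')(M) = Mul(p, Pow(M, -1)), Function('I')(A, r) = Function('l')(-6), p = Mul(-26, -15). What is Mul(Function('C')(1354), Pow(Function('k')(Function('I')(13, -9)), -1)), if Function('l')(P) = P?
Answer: Rational(195, 33173) ≈ 0.0058783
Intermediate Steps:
p = 390
Function('I')(A, r) = -6
Function('C')(M) = Mul(390, Pow(M, -1))
Function('k')(V) = Pow(Add(13, V), 2)
Mul(Function('C')(1354), Pow(Function('k')(Function('I')(13, -9)), -1)) = Mul(Mul(390, Pow(1354, -1)), Pow(Pow(Add(13, -6), 2), -1)) = Mul(Mul(390, Rational(1, 1354)), Pow(Pow(7, 2), -1)) = Mul(Rational(195, 677), Pow(49, -1)) = Mul(Rational(195, 677), Rational(1, 49)) = Rational(195, 33173)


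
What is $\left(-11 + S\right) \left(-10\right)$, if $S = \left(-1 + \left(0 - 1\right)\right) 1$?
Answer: $130$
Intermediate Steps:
$S = -2$ ($S = \left(-1 + \left(0 - 1\right)\right) 1 = \left(-1 - 1\right) 1 = \left(-2\right) 1 = -2$)
$\left(-11 + S\right) \left(-10\right) = \left(-11 - 2\right) \left(-10\right) = \left(-13\right) \left(-10\right) = 130$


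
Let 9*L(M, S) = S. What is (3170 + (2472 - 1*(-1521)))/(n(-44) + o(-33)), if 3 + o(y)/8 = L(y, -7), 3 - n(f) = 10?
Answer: -64467/335 ≈ -192.44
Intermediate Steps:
L(M, S) = S/9
n(f) = -7 (n(f) = 3 - 1*10 = 3 - 10 = -7)
o(y) = -272/9 (o(y) = -24 + 8*((⅑)*(-7)) = -24 + 8*(-7/9) = -24 - 56/9 = -272/9)
(3170 + (2472 - 1*(-1521)))/(n(-44) + o(-33)) = (3170 + (2472 - 1*(-1521)))/(-7 - 272/9) = (3170 + (2472 + 1521))/(-335/9) = (3170 + 3993)*(-9/335) = 7163*(-9/335) = -64467/335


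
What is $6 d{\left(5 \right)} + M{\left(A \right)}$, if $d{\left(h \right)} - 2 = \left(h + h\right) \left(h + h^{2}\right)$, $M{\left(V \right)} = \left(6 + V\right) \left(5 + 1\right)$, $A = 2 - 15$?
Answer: $1770$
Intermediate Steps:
$A = -13$ ($A = 2 - 15 = -13$)
$M{\left(V \right)} = 36 + 6 V$ ($M{\left(V \right)} = \left(6 + V\right) 6 = 36 + 6 V$)
$d{\left(h \right)} = 2 + 2 h \left(h + h^{2}\right)$ ($d{\left(h \right)} = 2 + \left(h + h\right) \left(h + h^{2}\right) = 2 + 2 h \left(h + h^{2}\right)$)
$6 d{\left(5 \right)} + M{\left(A \right)} = 6 \left(2 + 2 \cdot 5^{2} + 2 \cdot 5^{3}\right) + \left(36 + 6 \left(-13\right)\right) = 6 \left(2 + 2 \cdot 25 + 2 \cdot 125\right) + \left(36 - 78\right) = 6 \left(2 + 50 + 250\right) - 42 = 6 \cdot 302 - 42 = 1812 - 42 = 1770$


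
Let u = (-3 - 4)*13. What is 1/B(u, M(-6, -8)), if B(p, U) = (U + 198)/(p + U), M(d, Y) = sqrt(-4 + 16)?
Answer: -3005/6532 + 289*sqrt(3)/19596 ≈ -0.43450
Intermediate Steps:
M(d, Y) = 2*sqrt(3) (M(d, Y) = sqrt(12) = 2*sqrt(3))
u = -91 (u = -7*13 = -91)
B(p, U) = (198 + U)/(U + p)
1/B(u, M(-6, -8)) = 1/((198 + 2*sqrt(3))/(2*sqrt(3) - 91)) = 1/((198 + 2*sqrt(3))/(-91 + 2*sqrt(3))) = (-91 + 2*sqrt(3))/(198 + 2*sqrt(3))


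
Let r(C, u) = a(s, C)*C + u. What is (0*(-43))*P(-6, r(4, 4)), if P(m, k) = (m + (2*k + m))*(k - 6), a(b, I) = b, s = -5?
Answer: 0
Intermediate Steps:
r(C, u) = u - 5*C (r(C, u) = -5*C + u = u - 5*C)
P(m, k) = (-6 + k)*(2*k + 2*m) (P(m, k) = (m + (m + 2*k))*(-6 + k) = (2*k + 2*m)*(-6 + k) = (-6 + k)*(2*k + 2*m))
(0*(-43))*P(-6, r(4, 4)) = (0*(-43))*(-12*(4 - 5*4) - 12*(-6) + 2*(4 - 5*4)² + 2*(4 - 5*4)*(-6)) = 0*(-12*(4 - 20) + 72 + 2*(4 - 20)² + 2*(4 - 20)*(-6)) = 0*(-12*(-16) + 72 + 2*(-16)² + 2*(-16)*(-6)) = 0*(192 + 72 + 2*256 + 192) = 0*(192 + 72 + 512 + 192) = 0*968 = 0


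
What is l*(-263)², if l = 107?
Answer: 7401083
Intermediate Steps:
l*(-263)² = 107*(-263)² = 107*69169 = 7401083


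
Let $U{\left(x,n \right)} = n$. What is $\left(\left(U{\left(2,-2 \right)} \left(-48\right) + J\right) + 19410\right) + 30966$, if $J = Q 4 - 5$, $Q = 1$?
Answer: $50471$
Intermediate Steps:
$J = -1$ ($J = 1 \cdot 4 - 5 = 4 - 5 = -1$)
$\left(\left(U{\left(2,-2 \right)} \left(-48\right) + J\right) + 19410\right) + 30966 = \left(\left(\left(-2\right) \left(-48\right) - 1\right) + 19410\right) + 30966 = \left(\left(96 - 1\right) + 19410\right) + 30966 = \left(95 + 19410\right) + 30966 = 19505 + 30966 = 50471$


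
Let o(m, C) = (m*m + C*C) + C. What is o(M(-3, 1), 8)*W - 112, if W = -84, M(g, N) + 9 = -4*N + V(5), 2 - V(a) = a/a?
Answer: -18256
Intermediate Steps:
V(a) = 1 (V(a) = 2 - a/a = 2 - 1*1 = 2 - 1 = 1)
M(g, N) = -8 - 4*N (M(g, N) = -9 + (-4*N + 1) = -9 + (1 - 4*N) = -8 - 4*N)
o(m, C) = C + C² + m² (o(m, C) = (m² + C²) + C = (C² + m²) + C = C + C² + m²)
o(M(-3, 1), 8)*W - 112 = (8 + 8² + (-8 - 4*1)²)*(-84) - 112 = (8 + 64 + (-8 - 4)²)*(-84) - 112 = (8 + 64 + (-12)²)*(-84) - 112 = (8 + 64 + 144)*(-84) - 112 = 216*(-84) - 112 = -18144 - 112 = -18256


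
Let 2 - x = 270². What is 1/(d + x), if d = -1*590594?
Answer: -1/663492 ≈ -1.5072e-6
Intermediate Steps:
d = -590594
x = -72898 (x = 2 - 1*270² = 2 - 1*72900 = 2 - 72900 = -72898)
1/(d + x) = 1/(-590594 - 72898) = 1/(-663492) = -1/663492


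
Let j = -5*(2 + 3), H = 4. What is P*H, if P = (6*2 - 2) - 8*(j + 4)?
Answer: 712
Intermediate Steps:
j = -25 (j = -5*5 = -25)
P = 178 (P = (6*2 - 2) - 8*(-25 + 4) = (12 - 2) - 8*(-21) = 10 + 168 = 178)
P*H = 178*4 = 712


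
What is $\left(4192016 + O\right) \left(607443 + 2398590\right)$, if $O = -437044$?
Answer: $11287569746076$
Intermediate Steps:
$\left(4192016 + O\right) \left(607443 + 2398590\right) = \left(4192016 - 437044\right) \left(607443 + 2398590\right) = 3754972 \cdot 3006033 = 11287569746076$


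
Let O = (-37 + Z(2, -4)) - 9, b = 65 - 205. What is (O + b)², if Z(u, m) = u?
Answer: 33856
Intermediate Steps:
b = -140
O = -44 (O = (-37 + 2) - 9 = -35 - 9 = -44)
(O + b)² = (-44 - 140)² = (-184)² = 33856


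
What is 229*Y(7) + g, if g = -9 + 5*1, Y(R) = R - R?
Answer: -4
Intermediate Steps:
Y(R) = 0
g = -4 (g = -9 + 5 = -4)
229*Y(7) + g = 229*0 - 4 = 0 - 4 = -4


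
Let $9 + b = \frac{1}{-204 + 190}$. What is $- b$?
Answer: $\frac{127}{14} \approx 9.0714$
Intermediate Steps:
$b = - \frac{127}{14}$ ($b = -9 + \frac{1}{-204 + 190} = -9 + \frac{1}{-14} = -9 - \frac{1}{14} = - \frac{127}{14} \approx -9.0714$)
$- b = \left(-1\right) \left(- \frac{127}{14}\right) = \frac{127}{14}$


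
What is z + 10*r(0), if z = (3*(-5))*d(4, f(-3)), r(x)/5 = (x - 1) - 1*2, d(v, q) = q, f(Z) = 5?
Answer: -225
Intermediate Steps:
r(x) = -15 + 5*x (r(x) = 5*((x - 1) - 1*2) = 5*((-1 + x) - 2) = 5*(-3 + x) = -15 + 5*x)
z = -75 (z = (3*(-5))*5 = -15*5 = -75)
z + 10*r(0) = -75 + 10*(-15 + 5*0) = -75 + 10*(-15 + 0) = -75 + 10*(-15) = -75 - 150 = -225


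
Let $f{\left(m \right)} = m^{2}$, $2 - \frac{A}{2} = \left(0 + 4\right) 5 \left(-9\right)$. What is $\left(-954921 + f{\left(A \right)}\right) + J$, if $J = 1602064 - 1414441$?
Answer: $-634802$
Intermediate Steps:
$J = 187623$
$A = 364$ ($A = 4 - 2 \left(0 + 4\right) 5 \left(-9\right) = 4 - 2 \cdot 4 \cdot 5 \left(-9\right) = 4 - 2 \cdot 20 \left(-9\right) = 4 - -360 = 4 + 360 = 364$)
$\left(-954921 + f{\left(A \right)}\right) + J = \left(-954921 + 364^{2}\right) + 187623 = \left(-954921 + 132496\right) + 187623 = -822425 + 187623 = -634802$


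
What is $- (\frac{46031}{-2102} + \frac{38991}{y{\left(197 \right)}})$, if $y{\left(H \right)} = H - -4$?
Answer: $- \frac{24235617}{140834} \approx -172.09$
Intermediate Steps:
$y{\left(H \right)} = 4 + H$ ($y{\left(H \right)} = H + 4 = 4 + H$)
$- (\frac{46031}{-2102} + \frac{38991}{y{\left(197 \right)}}) = - (\frac{46031}{-2102} + \frac{38991}{4 + 197}) = - (46031 \left(- \frac{1}{2102}\right) + \frac{38991}{201}) = - (- \frac{46031}{2102} + 38991 \cdot \frac{1}{201}) = - (- \frac{46031}{2102} + \frac{12997}{67}) = \left(-1\right) \frac{24235617}{140834} = - \frac{24235617}{140834}$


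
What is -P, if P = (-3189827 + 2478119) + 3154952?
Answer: -2443244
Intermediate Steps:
P = 2443244 (P = -711708 + 3154952 = 2443244)
-P = -1*2443244 = -2443244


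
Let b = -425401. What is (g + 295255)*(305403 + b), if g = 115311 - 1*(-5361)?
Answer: -49910408146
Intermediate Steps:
g = 120672 (g = 115311 + 5361 = 120672)
(g + 295255)*(305403 + b) = (120672 + 295255)*(305403 - 425401) = 415927*(-119998) = -49910408146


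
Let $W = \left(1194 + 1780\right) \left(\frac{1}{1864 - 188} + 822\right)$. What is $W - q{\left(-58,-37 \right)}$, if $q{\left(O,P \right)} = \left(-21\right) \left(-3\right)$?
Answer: $\frac{2048546957}{838} \approx 2.4446 \cdot 10^{6}$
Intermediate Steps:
$q{\left(O,P \right)} = 63$
$W = \frac{2048599751}{838}$ ($W = 2974 \left(\frac{1}{1676} + 822\right) = 2974 \cdot \frac{1377673}{1676} = \frac{2048599751}{838} \approx 2.4446 \cdot 10^{6}$)
$W - q{\left(-58,-37 \right)} = \frac{2048599751}{838} - 63 = \frac{2048546957}{838}$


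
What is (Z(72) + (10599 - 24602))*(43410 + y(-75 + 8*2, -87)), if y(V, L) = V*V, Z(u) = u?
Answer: -653238521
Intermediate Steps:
y(V, L) = V**2
(Z(72) + (10599 - 24602))*(43410 + y(-75 + 8*2, -87)) = (72 + (10599 - 24602))*(43410 + (-75 + 8*2)**2) = (72 - 14003)*(43410 + (-75 + 16)**2) = -13931*(43410 + (-59)**2) = -13931*(43410 + 3481) = -13931*46891 = -653238521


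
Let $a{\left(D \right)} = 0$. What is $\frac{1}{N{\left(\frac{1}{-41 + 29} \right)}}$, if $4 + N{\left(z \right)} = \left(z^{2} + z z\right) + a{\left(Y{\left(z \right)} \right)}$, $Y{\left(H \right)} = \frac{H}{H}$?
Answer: $- \frac{72}{287} \approx -0.25087$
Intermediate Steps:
$Y{\left(H \right)} = 1$
$N{\left(z \right)} = -4 + 2 z^{2}$ ($N{\left(z \right)} = -4 + \left(\left(z^{2} + z z\right) + 0\right) = -4 + \left(\left(z^{2} + z^{2}\right) + 0\right) = -4 + \left(2 z^{2} + 0\right) = -4 + 2 z^{2}$)
$\frac{1}{N{\left(\frac{1}{-41 + 29} \right)}} = \frac{1}{-4 + 2 \left(\frac{1}{-41 + 29}\right)^{2}} = \frac{1}{-4 + 2 \left(\frac{1}{-12}\right)^{2}} = \frac{1}{-4 + 2 \left(- \frac{1}{12}\right)^{2}} = \frac{1}{-4 + 2 \cdot \frac{1}{144}} = \frac{1}{-4 + \frac{1}{72}} = \frac{1}{- \frac{287}{72}} = - \frac{72}{287}$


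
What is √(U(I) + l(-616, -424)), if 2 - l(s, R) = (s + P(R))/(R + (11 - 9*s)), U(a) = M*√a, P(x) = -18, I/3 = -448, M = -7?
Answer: 2*√(13976844 - 368580254*I*√21)/5131 ≈ 11.374 - 11.281*I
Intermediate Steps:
I = -1344 (I = 3*(-448) = -1344)
U(a) = -7*√a
l(s, R) = 2 - (-18 + s)/(11 + R - 9*s) (l(s, R) = 2 - (s - 18)/(R + (11 - 9*s)) = 2 - (-18 + s)/(11 + R - 9*s))
√(U(I) + l(-616, -424)) = √(-56*I*√21 + (40 - 19*(-616) + 2*(-424))/(11 - 424 - 9*(-616))) = √(-56*I*√21 + (40 + 11704 - 848)/(11 - 424 + 5544)) = √(-56*I*√21 + 10896/5131) = √(10896/5131 - 56*I*√21)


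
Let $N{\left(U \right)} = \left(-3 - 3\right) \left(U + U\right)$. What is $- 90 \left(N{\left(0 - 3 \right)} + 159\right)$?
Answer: $-17550$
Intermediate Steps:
$N{\left(U \right)} = - 12 U$ ($N{\left(U \right)} = - 6 \cdot 2 U = - 12 U$)
$- 90 \left(N{\left(0 - 3 \right)} + 159\right) = - 90 \left(- 12 \left(0 - 3\right) + 159\right) = - 90 \left(\left(-12\right) \left(-3\right) + 159\right) = - 90 \left(36 + 159\right) = \left(-90\right) 195 = -17550$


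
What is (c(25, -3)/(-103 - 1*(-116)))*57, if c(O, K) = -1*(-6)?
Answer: 342/13 ≈ 26.308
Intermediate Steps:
c(O, K) = 6
(c(25, -3)/(-103 - 1*(-116)))*57 = (6/(-103 - 1*(-116)))*57 = (6/(-103 + 116))*57 = (6/13)*57 = 342/13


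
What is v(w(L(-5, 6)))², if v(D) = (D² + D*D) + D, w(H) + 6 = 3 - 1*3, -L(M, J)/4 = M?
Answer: 4356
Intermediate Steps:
L(M, J) = -4*M
w(H) = -6 (w(H) = -6 + (3 - 1*3) = -6 + (3 - 3) = -6 + 0 = -6)
v(D) = D + 2*D² (v(D) = (D² + D²) + D = 2*D² + D = D + 2*D²)
v(w(L(-5, 6)))² = (-6*(1 + 2*(-6)))² = (-6*(1 - 12))² = (-6*(-11))² = 66² = 4356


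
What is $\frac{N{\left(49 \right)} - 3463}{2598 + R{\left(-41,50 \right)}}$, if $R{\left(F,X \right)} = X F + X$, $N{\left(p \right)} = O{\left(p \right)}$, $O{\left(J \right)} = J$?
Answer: $- \frac{1707}{299} \approx -5.709$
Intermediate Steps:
$N{\left(p \right)} = p$
$R{\left(F,X \right)} = X + F X$ ($R{\left(F,X \right)} = F X + X = X + F X$)
$\frac{N{\left(49 \right)} - 3463}{2598 + R{\left(-41,50 \right)}} = \frac{49 - 3463}{2598 + 50 \left(1 - 41\right)} = - \frac{3414}{2598 + 50 \left(-40\right)} = - \frac{3414}{2598 - 2000} = - \frac{3414}{598} = \left(-3414\right) \frac{1}{598} = - \frac{1707}{299}$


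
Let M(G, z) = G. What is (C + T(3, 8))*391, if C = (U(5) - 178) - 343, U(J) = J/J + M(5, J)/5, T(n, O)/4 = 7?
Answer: -191981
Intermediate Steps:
T(n, O) = 28 (T(n, O) = 4*7 = 28)
U(J) = 2 (U(J) = J/J + 5/5 = 1 + 5*(1/5) = 1 + 1 = 2)
C = -519 (C = (2 - 178) - 343 = -176 - 343 = -519)
(C + T(3, 8))*391 = (-519 + 28)*391 = -491*391 = -191981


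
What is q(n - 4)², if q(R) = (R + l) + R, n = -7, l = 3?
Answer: 361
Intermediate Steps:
q(R) = 3 + 2*R (q(R) = (R + 3) + R = (3 + R) + R = 3 + 2*R)
q(n - 4)² = (3 + 2*(-7 - 4))² = (3 + 2*(-11))² = (3 - 22)² = (-19)² = 361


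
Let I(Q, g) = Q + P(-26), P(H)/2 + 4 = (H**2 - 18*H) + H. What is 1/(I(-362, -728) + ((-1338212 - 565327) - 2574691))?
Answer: -1/4476364 ≈ -2.2340e-7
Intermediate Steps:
P(H) = -8 - 34*H + 2*H**2 (P(H) = -8 + 2*((H**2 - 18*H) + H) = -8 + 2*(H**2 - 17*H) = -8 + (-34*H + 2*H**2) = -8 - 34*H + 2*H**2)
I(Q, g) = 2228 + Q (I(Q, g) = Q + (-8 - 34*(-26) + 2*(-26)**2) = Q + (-8 + 884 + 2*676) = Q + (-8 + 884 + 1352) = Q + 2228 = 2228 + Q)
1/(I(-362, -728) + ((-1338212 - 565327) - 2574691)) = 1/((2228 - 362) + ((-1338212 - 565327) - 2574691)) = 1/(1866 + (-1903539 - 2574691)) = 1/(1866 - 4478230) = 1/(-4476364) = -1/4476364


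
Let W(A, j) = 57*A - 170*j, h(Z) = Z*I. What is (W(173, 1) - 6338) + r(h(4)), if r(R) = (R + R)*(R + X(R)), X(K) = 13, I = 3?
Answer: 3953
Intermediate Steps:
h(Z) = 3*Z (h(Z) = Z*3 = 3*Z)
r(R) = 2*R*(13 + R) (r(R) = (R + R)*(R + 13) = (2*R)*(13 + R) = 2*R*(13 + R))
W(A, j) = -170*j + 57*A
(W(173, 1) - 6338) + r(h(4)) = ((-170*1 + 57*173) - 6338) + 2*(3*4)*(13 + 3*4) = ((-170 + 9861) - 6338) + 2*12*(13 + 12) = (9691 - 6338) + 2*12*25 = 3353 + 600 = 3953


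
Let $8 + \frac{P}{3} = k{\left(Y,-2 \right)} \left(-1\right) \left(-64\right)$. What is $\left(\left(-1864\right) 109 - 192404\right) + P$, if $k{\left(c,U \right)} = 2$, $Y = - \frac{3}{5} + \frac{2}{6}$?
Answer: $-395220$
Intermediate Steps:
$Y = - \frac{4}{15}$ ($Y = \left(-3\right) \frac{1}{5} + 2 \cdot \frac{1}{6} = - \frac{3}{5} + \frac{1}{3} = - \frac{4}{15} \approx -0.26667$)
$P = 360$ ($P = -24 + 3 \cdot 2 \left(-1\right) \left(-64\right) = -24 + 3 \left(\left(-2\right) \left(-64\right)\right) = -24 + 3 \cdot 128 = -24 + 384 = 360$)
$\left(\left(-1864\right) 109 - 192404\right) + P = \left(\left(-1864\right) 109 - 192404\right) + 360 = \left(-203176 - 192404\right) + 360 = -395580 + 360 = -395220$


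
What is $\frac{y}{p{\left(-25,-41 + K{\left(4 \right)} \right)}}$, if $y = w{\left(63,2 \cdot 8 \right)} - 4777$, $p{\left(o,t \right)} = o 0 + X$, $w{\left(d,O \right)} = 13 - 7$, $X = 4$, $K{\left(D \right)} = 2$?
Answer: $- \frac{4771}{4} \approx -1192.8$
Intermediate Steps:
$w{\left(d,O \right)} = 6$
$p{\left(o,t \right)} = 4$ ($p{\left(o,t \right)} = o 0 + 4 = 0 + 4 = 4$)
$y = -4771$ ($y = 6 - 4777 = -4771$)
$\frac{y}{p{\left(-25,-41 + K{\left(4 \right)} \right)}} = - \frac{4771}{4}$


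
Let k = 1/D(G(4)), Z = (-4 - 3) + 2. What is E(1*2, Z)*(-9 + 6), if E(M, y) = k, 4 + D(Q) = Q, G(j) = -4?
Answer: 3/8 ≈ 0.37500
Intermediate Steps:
Z = -5 (Z = -7 + 2 = -5)
D(Q) = -4 + Q
k = -⅛ (k = 1/(-4 - 4) = 1/(-8) = -⅛ ≈ -0.12500)
E(M, y) = -⅛
E(1*2, Z)*(-9 + 6) = -(-9 + 6)/8 = -⅛*(-3) = 3/8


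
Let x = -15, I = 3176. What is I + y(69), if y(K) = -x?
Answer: 3191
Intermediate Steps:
y(K) = 15 (y(K) = -1*(-15) = 15)
I + y(69) = 3176 + 15 = 3191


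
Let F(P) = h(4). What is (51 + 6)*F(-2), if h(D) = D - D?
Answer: 0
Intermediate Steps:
h(D) = 0
F(P) = 0
(51 + 6)*F(-2) = (51 + 6)*0 = 57*0 = 0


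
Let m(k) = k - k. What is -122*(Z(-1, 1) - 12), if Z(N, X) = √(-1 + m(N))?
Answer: 1464 - 122*I ≈ 1464.0 - 122.0*I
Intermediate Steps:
m(k) = 0
Z(N, X) = I (Z(N, X) = √(-1 + 0) = √(-1) = I)
-122*(Z(-1, 1) - 12) = -122*(I - 12) = -122*(-12 + I) = 1464 - 122*I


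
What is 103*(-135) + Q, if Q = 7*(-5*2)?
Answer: -13975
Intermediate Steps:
Q = -70 (Q = 7*(-10) = -70)
103*(-135) + Q = 103*(-135) - 70 = -13905 - 70 = -13975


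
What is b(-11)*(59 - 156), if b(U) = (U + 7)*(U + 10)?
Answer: -388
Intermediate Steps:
b(U) = (7 + U)*(10 + U)
b(-11)*(59 - 156) = (70 + (-11)² + 17*(-11))*(59 - 156) = (70 + 121 - 187)*(-97) = 4*(-97) = -388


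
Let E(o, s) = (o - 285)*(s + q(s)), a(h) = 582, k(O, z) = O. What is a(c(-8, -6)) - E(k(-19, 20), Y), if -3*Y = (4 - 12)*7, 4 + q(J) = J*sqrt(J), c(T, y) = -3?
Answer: 15122/3 + 34048*sqrt(42)/9 ≈ 29558.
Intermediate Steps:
q(J) = -4 + J**(3/2) (q(J) = -4 + J*sqrt(J) = -4 + J**(3/2))
Y = 56/3 (Y = -(4 - 12)*7/3 = -(-8)*7/3 = -1/3*(-56) = 56/3 ≈ 18.667)
E(o, s) = (-285 + o)*(-4 + s + s**(3/2)) (E(o, s) = (o - 285)*(s + (-4 + s**(3/2))) = (-285 + o)*(-4 + s + s**(3/2)))
a(c(-8, -6)) - E(k(-19, 20), Y) = 582 - (1140 - 285*56/3 - 10640*sqrt(42)/3 - 19*56/3 - 19*(-4 + (56/3)**(3/2))) = 582 - (1140 - 5320 - 10640*sqrt(42)/3 - 1064/3 - 19*(-4 + 112*sqrt(42)/9)) = 582 - (1140 - 5320 - 10640*sqrt(42)/3 - 1064/3 + (76 - 2128*sqrt(42)/9)) = 582 - (-13376/3 - 34048*sqrt(42)/9) = 582 + (13376/3 + 34048*sqrt(42)/9) = 15122/3 + 34048*sqrt(42)/9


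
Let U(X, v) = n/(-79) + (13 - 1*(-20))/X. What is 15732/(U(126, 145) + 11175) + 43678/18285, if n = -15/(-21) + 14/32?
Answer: 823683755878/216959398521 ≈ 3.7965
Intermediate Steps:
n = 129/112 (n = -15*(-1/21) + 14*(1/32) = 5/7 + 7/16 = 129/112 ≈ 1.1518)
U(X, v) = -129/8848 + 33/X (U(X, v) = (129/112)/(-79) + (13 - 1*(-20))/X = (129/112)*(-1/79) + (13 + 20)/X = -129/8848 + 33/X)
15732/(U(126, 145) + 11175) + 43678/18285 = 15732/((-129/8848 + 33/126) + 11175) + 43678/18285 = 15732/((-129/8848 + 33*(1/126)) + 11175) + 43678*(1/18285) = 15732/((-129/8848 + 11/42) + 11175) + 43678/18285 = 15732/(6565/26544 + 11175) + 43678/18285 = 15732/(296635765/26544) + 43678/18285 = 15732*(26544/296635765) + 43678/18285 = 417590208/296635765 + 43678/18285 = 823683755878/216959398521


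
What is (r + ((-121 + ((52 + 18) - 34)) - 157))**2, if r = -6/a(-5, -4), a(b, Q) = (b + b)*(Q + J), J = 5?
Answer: 1456849/25 ≈ 58274.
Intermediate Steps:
a(b, Q) = 2*b*(5 + Q) (a(b, Q) = (b + b)*(Q + 5) = (2*b)*(5 + Q) = 2*b*(5 + Q))
r = 3/5 (r = -6*(-1/(10*(5 - 4))) = -6/(2*(-5)*1) = -6/(-10) = -6*(-1/10) = 3/5 ≈ 0.60000)
(r + ((-121 + ((52 + 18) - 34)) - 157))**2 = (3/5 + ((-121 + ((52 + 18) - 34)) - 157))**2 = (3/5 + ((-121 + (70 - 34)) - 157))**2 = (3/5 + ((-121 + 36) - 157))**2 = (3/5 + (-85 - 157))**2 = (3/5 - 242)**2 = (-1207/5)**2 = 1456849/25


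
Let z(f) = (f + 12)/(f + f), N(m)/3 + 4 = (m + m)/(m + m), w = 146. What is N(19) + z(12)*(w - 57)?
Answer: 80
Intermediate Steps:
N(m) = -9 (N(m) = -12 + 3*((m + m)/(m + m)) = -12 + 3*((2*m)/((2*m))) = -12 + 3*((2*m)*(1/(2*m))) = -12 + 3*1 = -12 + 3 = -9)
z(f) = (12 + f)/(2*f) (z(f) = (12 + f)/((2*f)) = (12 + f)*(1/(2*f)) = (12 + f)/(2*f))
N(19) + z(12)*(w - 57) = -9 + ((½)*(12 + 12)/12)*(146 - 57) = -9 + ((½)*(1/12)*24)*89 = -9 + 1*89 = -9 + 89 = 80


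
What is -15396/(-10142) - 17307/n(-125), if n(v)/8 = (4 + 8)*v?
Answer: 60046599/20284000 ≈ 2.9603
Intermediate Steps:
n(v) = 96*v (n(v) = 8*((4 + 8)*v) = 8*(12*v) = 96*v)
-15396/(-10142) - 17307/n(-125) = -15396/(-10142) - 17307/(96*(-125)) = -15396*(-1/10142) - 17307/(-12000) = 7698/5071 - 17307*(-1/12000) = 7698/5071 + 5769/4000 = 60046599/20284000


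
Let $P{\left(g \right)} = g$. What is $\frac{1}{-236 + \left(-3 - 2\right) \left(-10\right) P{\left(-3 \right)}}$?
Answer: $- \frac{1}{386} \approx -0.0025907$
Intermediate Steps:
$\frac{1}{-236 + \left(-3 - 2\right) \left(-10\right) P{\left(-3 \right)}} = \frac{1}{-236 + \left(-3 - 2\right) \left(-10\right) \left(-3\right)} = \frac{1}{-236 + \left(-5\right) \left(-10\right) \left(-3\right)} = \frac{1}{-236 + 50 \left(-3\right)} = \frac{1}{-236 - 150} = \frac{1}{-386} = - \frac{1}{386}$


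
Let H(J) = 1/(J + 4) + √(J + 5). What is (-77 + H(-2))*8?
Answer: -612 + 8*√3 ≈ -598.14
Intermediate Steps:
H(J) = 1/(4 + J) + √(5 + J)
(-77 + H(-2))*8 = (-77 + (1 + 4*√(5 - 2) - 2*√(5 - 2))/(4 - 2))*8 = (-77 + (1 + 4*√3 - 2*√3)/2)*8 = (-77 + (1 + 2*√3)/2)*8 = (-77 + (½ + √3))*8 = (-153/2 + √3)*8 = -612 + 8*√3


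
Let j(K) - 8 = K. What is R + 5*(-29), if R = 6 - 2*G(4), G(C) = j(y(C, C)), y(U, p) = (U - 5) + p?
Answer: -161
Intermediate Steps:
y(U, p) = -5 + U + p (y(U, p) = (-5 + U) + p = -5 + U + p)
j(K) = 8 + K
G(C) = 3 + 2*C (G(C) = 8 + (-5 + C + C) = 8 + (-5 + 2*C) = 3 + 2*C)
R = -16 (R = 6 - 2*(3 + 2*4) = 6 - 2*(3 + 8) = 6 - 2*11 = 6 - 22 = -16)
R + 5*(-29) = -16 + 5*(-29) = -16 - 145 = -161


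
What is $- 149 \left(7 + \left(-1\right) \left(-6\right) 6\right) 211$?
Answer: $-1351877$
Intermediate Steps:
$- 149 \left(7 + \left(-1\right) \left(-6\right) 6\right) 211 = - 149 \left(7 + 6 \cdot 6\right) 211 = - 149 \left(7 + 36\right) 211 = \left(-149\right) 43 \cdot 211 = \left(-6407\right) 211 = -1351877$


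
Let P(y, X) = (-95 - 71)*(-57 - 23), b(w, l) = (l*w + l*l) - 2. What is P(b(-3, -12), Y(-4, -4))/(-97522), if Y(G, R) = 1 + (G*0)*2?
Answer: -6640/48761 ≈ -0.13617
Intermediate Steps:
Y(G, R) = 1 (Y(G, R) = 1 + 0*2 = 1 + 0 = 1)
b(w, l) = -2 + l**2 + l*w (b(w, l) = (l*w + l**2) - 2 = (l**2 + l*w) - 2 = -2 + l**2 + l*w)
P(y, X) = 13280 (P(y, X) = -166*(-80) = 13280)
P(b(-3, -12), Y(-4, -4))/(-97522) = 13280/(-97522) = 13280*(-1/97522) = -6640/48761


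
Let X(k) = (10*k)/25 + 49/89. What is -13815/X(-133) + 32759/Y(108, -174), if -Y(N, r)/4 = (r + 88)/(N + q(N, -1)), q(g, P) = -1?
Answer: 84238435577/8059576 ≈ 10452.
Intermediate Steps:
Y(N, r) = -4*(88 + r)/(-1 + N) (Y(N, r) = -4*(r + 88)/(N - 1) = -4*(88 + r)/(-1 + N))
X(k) = 49/89 + 2*k/5 (X(k) = (10*k)*(1/25) + 49*(1/89) = 2*k/5 + 49/89 = 49/89 + 2*k/5)
-13815/X(-133) + 32759/Y(108, -174) = -13815/(49/89 + (2/5)*(-133)) + 32759/((4*(-88 - 1*(-174))/(-1 + 108))) = -13815/(49/89 - 266/5) + 32759/((4*(-88 + 174)/107)) = -13815/(-23429/445) + 32759/((4*(1/107)*86)) = -13815*(-445/23429) + 32759/(344/107) = 6147675/23429 + 32759*(107/344) = 6147675/23429 + 3505213/344 = 84238435577/8059576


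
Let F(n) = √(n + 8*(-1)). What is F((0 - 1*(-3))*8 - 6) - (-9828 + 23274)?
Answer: -13446 + √10 ≈ -13443.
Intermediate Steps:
F(n) = √(-8 + n) (F(n) = √(n - 8) = √(-8 + n))
F((0 - 1*(-3))*8 - 6) - (-9828 + 23274) = √(-8 + ((0 - 1*(-3))*8 - 6)) - (-9828 + 23274) = √(-8 + ((0 + 3)*8 - 6)) - 1*13446 = √(-8 + (3*8 - 6)) - 13446 = √(-8 + (24 - 6)) - 13446 = √(-8 + 18) - 13446 = √10 - 13446 = -13446 + √10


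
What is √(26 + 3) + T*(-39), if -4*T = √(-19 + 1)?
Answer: √29 + 117*I*√2/4 ≈ 5.3852 + 41.366*I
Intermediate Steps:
T = -3*I*√2/4 (T = -√(-19 + 1)/4 = -3*I*√2/4 ≈ -1.0607*I)
√(26 + 3) + T*(-39) = √(26 + 3) - 3*I*√2/4*(-39) = √29 + 117*I*√2/4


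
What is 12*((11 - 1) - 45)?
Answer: -420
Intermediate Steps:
12*((11 - 1) - 45) = 12*(10 - 45) = 12*(-35) = -420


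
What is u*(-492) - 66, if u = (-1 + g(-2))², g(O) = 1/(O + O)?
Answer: -3339/4 ≈ -834.75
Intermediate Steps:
g(O) = 1/(2*O)
u = 25/16 (u = (-1 + (½)/(-2))² = (-1 + (½)*(-½))² = (-1 - ¼)² = (-5/4)² = 25/16 ≈ 1.5625)
u*(-492) - 66 = (25/16)*(-492) - 66 = -3075/4 - 66 = -3339/4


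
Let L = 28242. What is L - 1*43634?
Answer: -15392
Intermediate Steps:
L - 1*43634 = 28242 - 1*43634 = 28242 - 43634 = -15392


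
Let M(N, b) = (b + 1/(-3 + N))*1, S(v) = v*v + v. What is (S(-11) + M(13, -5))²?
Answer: 1104601/100 ≈ 11046.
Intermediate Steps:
S(v) = v + v² (S(v) = v² + v = v + v²)
M(N, b) = b + 1/(-3 + N)
(S(-11) + M(13, -5))² = (-11*(1 - 11) + (1 - 3*(-5) + 13*(-5))/(-3 + 13))² = (-11*(-10) + (1 + 15 - 65)/10)² = (110 + (⅒)*(-49))² = (110 - 49/10)² = (1051/10)² = 1104601/100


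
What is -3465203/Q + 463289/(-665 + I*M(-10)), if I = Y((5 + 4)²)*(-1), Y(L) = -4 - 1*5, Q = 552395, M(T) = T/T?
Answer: -258191700323/362371120 ≈ -712.51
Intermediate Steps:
M(T) = 1
Y(L) = -9 (Y(L) = -4 - 5 = -9)
I = 9 (I = -9*(-1) = 9)
-3465203/Q + 463289/(-665 + I*M(-10)) = -3465203/552395 + 463289/(-665 + 9*1) = -3465203*1/552395 + 463289/(-665 + 9) = -3465203/552395 + 463289/(-656) = -3465203/552395 + 463289*(-1/656) = -3465203/552395 - 463289/656 = -258191700323/362371120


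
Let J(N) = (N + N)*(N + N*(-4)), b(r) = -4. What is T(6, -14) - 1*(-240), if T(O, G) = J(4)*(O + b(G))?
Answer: 48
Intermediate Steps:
J(N) = -6*N**2 (J(N) = (2*N)*(N - 4*N) = (2*N)*(-3*N) = -6*N**2)
T(O, G) = 384 - 96*O (T(O, G) = (-6*4**2)*(O - 4) = (-6*16)*(-4 + O) = -96*(-4 + O) = 384 - 96*O)
T(6, -14) - 1*(-240) = (384 - 96*6) - 1*(-240) = (384 - 576) + 240 = -192 + 240 = 48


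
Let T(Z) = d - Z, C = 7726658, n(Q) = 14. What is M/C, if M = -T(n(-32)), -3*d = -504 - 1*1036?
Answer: -749/11589987 ≈ -6.4625e-5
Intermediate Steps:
d = 1540/3 (d = -(-504 - 1*1036)/3 = -(-504 - 1036)/3 = -⅓*(-1540) = 1540/3 ≈ 513.33)
T(Z) = 1540/3 - Z
M = -1498/3 (M = -(1540/3 - 1*14) = -(1540/3 - 14) = -1*1498/3 = -1498/3 ≈ -499.33)
M/C = -1498/3/7726658 = -1498/3*1/7726658 = -749/11589987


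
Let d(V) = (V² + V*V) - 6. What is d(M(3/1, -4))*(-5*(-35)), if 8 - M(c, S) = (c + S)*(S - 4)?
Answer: -1050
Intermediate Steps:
M(c, S) = 8 - (-4 + S)*(S + c) (M(c, S) = 8 - (c + S)*(S - 4) = 8 - (S + c)*(-4 + S) = 8 - (-4 + S)*(S + c))
d(V) = -6 + 2*V² (d(V) = (V² + V²) - 6 = 2*V² - 6 = -6 + 2*V²)
d(M(3/1, -4))*(-5*(-35)) = (-6 + 2*(8 - 1*(-4)² + 4*(-4) + 4*(3/1) - 1*(-4)*3/1)²)*(-5*(-35)) = (-6 + 2*(8 - 1*16 - 16 + 4*(3*1) - 1*(-4)*3*1)²)*175 = (-6 + 2*(8 - 16 - 16 + 4*3 - 1*(-4)*3)²)*175 = (-6 + 2*(8 - 16 - 16 + 12 + 12)²)*175 = (-6 + 2*0²)*175 = (-6 + 2*0)*175 = (-6 + 0)*175 = -6*175 = -1050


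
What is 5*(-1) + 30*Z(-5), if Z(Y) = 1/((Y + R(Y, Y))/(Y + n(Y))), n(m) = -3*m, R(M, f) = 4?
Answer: -305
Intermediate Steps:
Z(Y) = -2*Y/(4 + Y) (Z(Y) = 1/((Y + 4)/(Y - 3*Y)) = 1/((4 + Y)/((-2*Y))) = 1/((4 + Y)*(-1/(2*Y))) = 1/(-(4 + Y)/(2*Y)) = -2*Y/(4 + Y))
5*(-1) + 30*Z(-5) = 5*(-1) + 30*(-2*(-5)/(4 - 5)) = -5 + 30*(-2*(-5)/(-1)) = -5 + 30*(-2*(-5)*(-1)) = -5 + 30*(-10) = -5 - 300 = -305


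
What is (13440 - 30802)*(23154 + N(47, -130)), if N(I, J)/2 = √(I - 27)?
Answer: -401999748 - 69448*√5 ≈ -4.0216e+8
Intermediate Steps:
N(I, J) = 2*√(-27 + I) (N(I, J) = 2*√(I - 27) = 2*√(-27 + I))
(13440 - 30802)*(23154 + N(47, -130)) = (13440 - 30802)*(23154 + 2*√(-27 + 47)) = -17362*(23154 + 2*√20) = -17362*(23154 + 2*(2*√5)) = -17362*(23154 + 4*√5) = -401999748 - 69448*√5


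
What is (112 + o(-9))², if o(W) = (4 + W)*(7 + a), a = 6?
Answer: 2209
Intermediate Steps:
o(W) = 52 + 13*W (o(W) = (4 + W)*(7 + 6) = (4 + W)*13 = 52 + 13*W)
(112 + o(-9))² = (112 + (52 + 13*(-9)))² = (112 + (52 - 117))² = (112 - 65)² = 47² = 2209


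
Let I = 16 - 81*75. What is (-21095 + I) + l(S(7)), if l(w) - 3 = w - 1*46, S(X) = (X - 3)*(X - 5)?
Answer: -27189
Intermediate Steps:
S(X) = (-5 + X)*(-3 + X) (S(X) = (-3 + X)*(-5 + X) = (-5 + X)*(-3 + X))
l(w) = -43 + w (l(w) = 3 + (w - 1*46) = 3 + (w - 46) = 3 + (-46 + w) = -43 + w)
I = -6059 (I = 16 - 6075 = -6059)
(-21095 + I) + l(S(7)) = (-21095 - 6059) + (-43 + (15 + 7² - 8*7)) = -27154 + (-43 + (15 + 49 - 56)) = -27154 + (-43 + 8) = -27154 - 35 = -27189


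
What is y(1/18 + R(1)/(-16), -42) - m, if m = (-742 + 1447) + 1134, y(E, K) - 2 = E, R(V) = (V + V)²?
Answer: -66139/36 ≈ -1837.2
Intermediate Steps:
R(V) = 4*V² (R(V) = (2*V)² = 4*V²)
y(E, K) = 2 + E
m = 1839 (m = 705 + 1134 = 1839)
y(1/18 + R(1)/(-16), -42) - m = (2 + (1/18 + (4*1²)/(-16))) - 1*1839 = (2 + (1*(1/18) + (4*1)*(-1/16))) - 1839 = (2 + (1/18 + 4*(-1/16))) - 1839 = (2 + (1/18 - ¼)) - 1839 = (2 - 7/36) - 1839 = 65/36 - 1839 = -66139/36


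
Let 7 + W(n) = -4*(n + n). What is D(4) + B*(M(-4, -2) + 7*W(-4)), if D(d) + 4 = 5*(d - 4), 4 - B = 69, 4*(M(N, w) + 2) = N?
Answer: -11184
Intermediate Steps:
M(N, w) = -2 + N/4
W(n) = -7 - 8*n (W(n) = -7 - 4*(n + n) = -7 - 8*n)
B = -65 (B = 4 - 1*69 = 4 - 69 = -65)
D(d) = -24 + 5*d (D(d) = -4 + 5*(d - 4) = -4 + 5*(-4 + d) = -4 + (-20 + 5*d) = -24 + 5*d)
D(4) + B*(M(-4, -2) + 7*W(-4)) = (-24 + 5*4) - 65*((-2 + (¼)*(-4)) + 7*(-7 - 8*(-4))) = (-24 + 20) - 65*((-2 - 1) + 7*(-7 + 32)) = -4 - 65*(-3 + 7*25) = -4 - 65*(-3 + 175) = -4 - 65*172 = -4 - 11180 = -11184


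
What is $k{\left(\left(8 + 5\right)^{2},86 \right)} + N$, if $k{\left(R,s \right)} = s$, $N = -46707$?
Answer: $-46621$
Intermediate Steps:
$k{\left(\left(8 + 5\right)^{2},86 \right)} + N = 86 - 46707 = -46621$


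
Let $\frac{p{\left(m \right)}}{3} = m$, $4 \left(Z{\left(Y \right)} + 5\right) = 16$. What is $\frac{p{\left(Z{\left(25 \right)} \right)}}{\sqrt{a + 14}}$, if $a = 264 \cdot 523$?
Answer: $- \frac{3 \sqrt{138086}}{138086} \approx -0.0080732$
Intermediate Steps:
$Z{\left(Y \right)} = -1$ ($Z{\left(Y \right)} = -5 + \frac{1}{4} \cdot 16 = -5 + 4 = -1$)
$p{\left(m \right)} = 3 m$
$a = 138072$
$\frac{p{\left(Z{\left(25 \right)} \right)}}{\sqrt{a + 14}} = \frac{3 \left(-1\right)}{\sqrt{138072 + 14}} = - \frac{3}{\sqrt{138086}} = - 3 \frac{\sqrt{138086}}{138086} = - \frac{3 \sqrt{138086}}{138086}$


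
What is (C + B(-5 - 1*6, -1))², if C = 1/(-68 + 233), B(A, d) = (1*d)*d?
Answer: 27556/27225 ≈ 1.0122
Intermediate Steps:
B(A, d) = d² (B(A, d) = d*d = d²)
C = 1/165 ≈ 0.0060606
(C + B(-5 - 1*6, -1))² = (1/165 + (-1)²)² = (1/165 + 1)² = (166/165)² = 27556/27225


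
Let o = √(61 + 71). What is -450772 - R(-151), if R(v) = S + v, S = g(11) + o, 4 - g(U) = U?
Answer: -450614 - 2*√33 ≈ -4.5063e+5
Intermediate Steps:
o = 2*√33 (o = √132 = 2*√33 ≈ 11.489)
g(U) = 4 - U
S = -7 + 2*√33 (S = (4 - 1*11) + 2*√33 = (4 - 11) + 2*√33 = -7 + 2*√33 ≈ 4.4891)
R(v) = -7 + v + 2*√33 (R(v) = (-7 + 2*√33) + v = -7 + v + 2*√33)
-450772 - R(-151) = -450772 - (-7 - 151 + 2*√33) = -450772 - (-158 + 2*√33) = -450772 + (158 - 2*√33) = -450614 - 2*√33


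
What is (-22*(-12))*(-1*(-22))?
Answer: 5808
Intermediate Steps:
(-22*(-12))*(-1*(-22)) = 264*22 = 5808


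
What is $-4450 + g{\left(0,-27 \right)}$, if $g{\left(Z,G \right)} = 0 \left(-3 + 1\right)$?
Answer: $-4450$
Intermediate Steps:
$g{\left(Z,G \right)} = 0$ ($g{\left(Z,G \right)} = 0 \left(-2\right) = 0$)
$-4450 + g{\left(0,-27 \right)} = -4450 + 0 = -4450$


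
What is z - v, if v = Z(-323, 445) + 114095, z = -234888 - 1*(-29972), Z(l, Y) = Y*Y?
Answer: -517036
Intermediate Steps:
Z(l, Y) = Y²
z = -204916 (z = -234888 + 29972 = -204916)
v = 312120 (v = 445² + 114095 = 198025 + 114095 = 312120)
z - v = -204916 - 1*312120 = -204916 - 312120 = -517036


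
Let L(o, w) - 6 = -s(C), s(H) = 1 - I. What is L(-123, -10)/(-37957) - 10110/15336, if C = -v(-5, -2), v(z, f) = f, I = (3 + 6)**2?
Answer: -64177361/97018092 ≈ -0.66150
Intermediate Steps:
I = 81 (I = 9**2 = 81)
C = 2 (C = -1*(-2) = 2)
s(H) = -80 (s(H) = 1 - 1*81 = 1 - 81 = -80)
L(o, w) = 86 (L(o, w) = 6 - 1*(-80) = 6 + 80 = 86)
L(-123, -10)/(-37957) - 10110/15336 = 86/(-37957) - 10110/15336 = 86*(-1/37957) - 10110*1/15336 = -86/37957 - 1685/2556 = -64177361/97018092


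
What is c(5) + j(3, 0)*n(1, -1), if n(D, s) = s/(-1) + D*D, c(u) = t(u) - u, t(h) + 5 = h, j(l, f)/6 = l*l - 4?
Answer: 55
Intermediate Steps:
j(l, f) = -24 + 6*l**2 (j(l, f) = 6*(l*l - 4) = 6*(l**2 - 4) = 6*(-4 + l**2) = -24 + 6*l**2)
t(h) = -5 + h
c(u) = -5 (c(u) = (-5 + u) - u = -5)
n(D, s) = D**2 - s (n(D, s) = s*(-1) + D**2 = -s + D**2 = D**2 - s)
c(5) + j(3, 0)*n(1, -1) = -5 + (-24 + 6*3**2)*(1**2 - 1*(-1)) = -5 + (-24 + 6*9)*(1 + 1) = -5 + (-24 + 54)*2 = -5 + 30*2 = -5 + 60 = 55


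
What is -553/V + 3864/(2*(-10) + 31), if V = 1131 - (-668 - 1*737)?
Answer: 9793021/27896 ≈ 351.05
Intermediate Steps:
V = 2536 (V = 1131 - (-668 - 737) = 1131 - 1*(-1405) = 1131 + 1405 = 2536)
-553/V + 3864/(2*(-10) + 31) = -553/2536 + 3864/(2*(-10) + 31) = -553*1/2536 + 3864/(-20 + 31) = -553/2536 + 3864/11 = 9793021/27896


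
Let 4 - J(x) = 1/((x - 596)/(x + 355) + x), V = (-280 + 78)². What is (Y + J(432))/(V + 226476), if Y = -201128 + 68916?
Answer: -44926923347/90827089600 ≈ -0.49464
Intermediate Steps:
V = 40804 (V = (-202)² = 40804)
J(x) = 4 - 1/(x + (-596 + x)/(355 + x)) (J(x) = 4 - 1/((x - 596)/(x + 355) + x) = 4 - 1/((-596 + x)/(355 + x) + x) = 4 - 1/(x + (-596 + x)/(355 + x)))
Y = -132212
(Y + J(432))/(V + 226476) = (-132212 + (-2739 + 4*432² + 1423*432)/(-596 + 432² + 356*432))/(40804 + 226476) = (-132212 + (-2739 + 4*186624 + 614736)/(-596 + 186624 + 153792))/267280 = (-132212 + (-2739 + 746496 + 614736)/339820)*(1/267280) = (-132212 + (1/339820)*1358493)*(1/267280) = (-132212 + 1358493/339820)*(1/267280) = -44926923347/339820*1/267280 = -44926923347/90827089600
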